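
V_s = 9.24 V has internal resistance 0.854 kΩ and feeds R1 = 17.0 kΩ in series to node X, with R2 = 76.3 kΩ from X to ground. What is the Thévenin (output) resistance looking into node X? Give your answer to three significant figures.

R1' = 0.854 + 17.0 = 17.85 kΩ (source resistance + R1).
With V_s suppressed (replaced by a short), R_th = R1' ‖ R2 = (17.85 × 76.3)/(17.85 + 76.3) = 14.47 kΩ.

R_th ≈ 14.5 kΩ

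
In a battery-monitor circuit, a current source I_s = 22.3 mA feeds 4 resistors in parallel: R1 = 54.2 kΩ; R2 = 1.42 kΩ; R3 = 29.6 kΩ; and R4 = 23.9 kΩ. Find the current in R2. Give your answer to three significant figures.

Total conductance ΣG = 1/54.2 + 1/1.42 + 1/29.6 + 1/23.9 = 0.7983 (units of 1/kΩ).
Current divider: I(R2) = I_s · G_k/ΣG = 22.3 × (0.7042/0.7983) = 22.3 × 0.8822 = 19.67 mA.

I ≈ 19.7 mA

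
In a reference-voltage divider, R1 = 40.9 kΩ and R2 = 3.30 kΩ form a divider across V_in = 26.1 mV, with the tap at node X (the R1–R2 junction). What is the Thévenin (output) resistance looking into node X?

R_th ≈ 3.05 kΩ

Looking into X with the source shorted: R_th = R1·R2/(R1+R2) = 40.90 × 3.30/44.20 = 3.054 kΩ.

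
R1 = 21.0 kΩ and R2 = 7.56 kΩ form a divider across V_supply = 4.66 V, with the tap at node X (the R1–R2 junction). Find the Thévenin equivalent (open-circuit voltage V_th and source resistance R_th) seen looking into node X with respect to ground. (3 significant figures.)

V_th is the unloaded tap voltage: V_supply · R2/(R1+R2) = 4.66 × 0.2647 = 1.234 V.
Looking into X with the source shorted: R_th = R1·R2/(R1+R2) = 21.00 × 7.56/28.56 = 5.559 kΩ.

V_th ≈ 1.23 V, R_th ≈ 5.56 kΩ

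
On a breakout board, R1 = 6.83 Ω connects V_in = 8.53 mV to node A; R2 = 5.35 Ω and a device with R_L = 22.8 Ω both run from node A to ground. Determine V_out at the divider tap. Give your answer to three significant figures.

V_out ≈ 3.31 mV

First combine the lower leg with the load: R2 ‖ R_L = 4.333 Ω.
Then V_out = V_in · R2'/(R1 + R2') = 8.53 × 4.333/11.16 = 3.311 mV.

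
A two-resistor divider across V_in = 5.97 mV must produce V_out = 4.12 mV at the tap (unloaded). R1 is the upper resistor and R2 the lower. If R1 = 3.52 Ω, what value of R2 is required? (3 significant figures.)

R2 ≈ 7.84 Ω

Required fraction k = V_out/V_in = 0.6901.
R2 = R1 · 0.6901/(1 − 0.6901) = 7.839 Ω.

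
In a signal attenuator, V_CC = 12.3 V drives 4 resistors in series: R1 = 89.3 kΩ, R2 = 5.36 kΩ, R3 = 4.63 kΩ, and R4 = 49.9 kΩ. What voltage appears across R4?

ΣR = 89.3 + 5.36 + 4.63 + 49.9 = 149.2 kΩ.
Voltage divider: V = V_CC · (49.90 / 149.2) = 12.3 × 0.3345 = 4.114 V.

V ≈ 4.11 V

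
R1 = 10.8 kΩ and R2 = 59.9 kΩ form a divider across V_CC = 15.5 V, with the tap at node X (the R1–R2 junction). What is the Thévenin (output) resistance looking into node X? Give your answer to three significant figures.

Zeroing V_CC shorts the top of R1 to ground, so R_th = R1 ‖ R2 = 9.150 kΩ.

R_th ≈ 9.15 kΩ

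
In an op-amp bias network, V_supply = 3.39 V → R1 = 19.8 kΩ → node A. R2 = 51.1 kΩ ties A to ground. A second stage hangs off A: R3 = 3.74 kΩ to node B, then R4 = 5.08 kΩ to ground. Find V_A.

V_A ≈ 0.933 V

The second stage (R3 + R4 = 8.820 kΩ) loads node A in parallel with R2.
Effective lower resistance at A: R2 ‖ 8.820 = 7.522 kΩ.
So V_A = 3.39 × 0.2753 = 0.9333 V.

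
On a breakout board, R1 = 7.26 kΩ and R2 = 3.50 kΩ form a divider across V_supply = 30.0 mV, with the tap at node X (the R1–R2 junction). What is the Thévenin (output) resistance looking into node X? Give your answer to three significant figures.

Looking into X with the source shorted: R_th = R1·R2/(R1+R2) = 7.260 × 3.50/10.76 = 2.362 kΩ.

R_th ≈ 2.36 kΩ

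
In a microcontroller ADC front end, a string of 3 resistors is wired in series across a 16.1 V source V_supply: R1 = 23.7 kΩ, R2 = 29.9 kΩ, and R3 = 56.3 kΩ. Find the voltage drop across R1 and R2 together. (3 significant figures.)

V ≈ 7.85 V

Series total: ΣR = 23.7 + 29.9 + 56.3 = 109.9 kΩ.
R_{R1..R2} = 23.7 + 29.9 = 53.60 kΩ.
By the voltage-divider rule, V = 16.1 × 53.60/109.9 = 7.852 V.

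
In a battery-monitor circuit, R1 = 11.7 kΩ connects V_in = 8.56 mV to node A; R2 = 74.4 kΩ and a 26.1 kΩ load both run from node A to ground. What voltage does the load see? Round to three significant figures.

The load sits in parallel with R2, giving an effective lower resistance R2' = R2·R_L/(R2+R_L) = 19.32 kΩ.
Now apply the divider: V_out = 8.56 × 0.6228 = 5.332 mV.
(Unloaded it would be 7.40 mV; the load pulls it down.)

V_out ≈ 5.33 mV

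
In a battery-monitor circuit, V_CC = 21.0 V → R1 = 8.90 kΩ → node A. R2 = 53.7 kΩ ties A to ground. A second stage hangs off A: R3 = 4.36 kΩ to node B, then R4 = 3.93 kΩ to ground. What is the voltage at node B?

V_B ≈ 4.45 V

Looking into the second stage from A: R3 + R4 = 8.290 kΩ appears in parallel with R2.
Effective lower resistance at A: R2 ‖ 8.290 = 7.181 kΩ.
First divider: V_A = V_CC · 7.181/(8.90 + 7.181) = 9.378 V.
Stage 2 is unloaded, so V_B = V_A · R4/(R3+R4) = 9.378 × 3.93/8.290 = 4.446 V.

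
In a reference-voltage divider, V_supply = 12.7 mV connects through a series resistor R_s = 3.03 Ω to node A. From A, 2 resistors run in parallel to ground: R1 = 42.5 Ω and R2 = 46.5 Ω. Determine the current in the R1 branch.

Equivalent of the parallel group: R_p = 22.21 Ω.
Node voltage V_A = V_supply · R_p/(R_s + R_p) = 12.7 × 0.8799 = 11.18 mV.
I(R1) = V_A / R1 = 11.18/42.5 = 0.2629 mA.

I ≈ 0.263 mA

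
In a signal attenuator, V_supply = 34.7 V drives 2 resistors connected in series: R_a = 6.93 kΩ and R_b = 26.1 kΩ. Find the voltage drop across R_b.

ΣR = 6.93 + 26.1 = 33.03 kΩ.
By the voltage-divider rule, V = 34.7 × 26.10/33.03 = 27.42 V.

V ≈ 27.4 V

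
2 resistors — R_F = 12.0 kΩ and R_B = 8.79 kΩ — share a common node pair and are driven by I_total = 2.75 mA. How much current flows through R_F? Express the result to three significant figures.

For two parallel branches, I_k = I_total · (other R)/(sum of R).
So I = 2.75 × 8.79/20.79 = 1.163 mA.

I ≈ 1.16 mA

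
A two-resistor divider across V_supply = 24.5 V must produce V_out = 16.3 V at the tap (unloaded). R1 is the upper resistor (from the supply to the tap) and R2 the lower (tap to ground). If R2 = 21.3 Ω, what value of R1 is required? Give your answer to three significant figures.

V_out/V_supply = R2/(R1+R2) = 0.6653.
R1 = R2·(1/k − 1) = 21.3 × 0.5031 = 10.72 Ω.

R1 ≈ 10.7 Ω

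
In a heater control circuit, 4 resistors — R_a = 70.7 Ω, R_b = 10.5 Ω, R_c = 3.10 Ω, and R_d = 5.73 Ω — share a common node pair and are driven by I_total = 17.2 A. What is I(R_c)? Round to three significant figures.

I ≈ 9.15 A

Total conductance ΣG = 1/70.7 + 1/10.5 + 1/3.10 + 1/5.73 = 0.6065 (units of 1/Ω).
By the current-divider rule, I = I_total · G_k/ΣG = 17.2 × 0.5319 = 9.148 A.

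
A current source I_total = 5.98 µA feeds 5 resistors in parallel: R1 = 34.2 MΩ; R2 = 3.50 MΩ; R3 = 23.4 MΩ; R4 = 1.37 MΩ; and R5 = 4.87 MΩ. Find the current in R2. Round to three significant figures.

I ≈ 1.32 µA

ΣG = 1/34.2 + 1/3.50 + 1/23.4 + 1/1.37 + 1/4.87 = 1.293.
Current divider: I(R2) = I_total · G_k/ΣG = 5.98 × (0.2857/1.293) = 5.98 × 0.2210 = 1.321 µA.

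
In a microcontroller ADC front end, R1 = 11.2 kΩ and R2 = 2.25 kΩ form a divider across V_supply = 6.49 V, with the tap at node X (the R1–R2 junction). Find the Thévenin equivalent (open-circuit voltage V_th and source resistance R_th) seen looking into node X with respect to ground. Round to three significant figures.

With X open, the divider is unloaded: V_th = 6.49 × 2.25/13.45 = 1.086 V.
Looking into X with the source shorted: R_th = R1·R2/(R1+R2) = 11.20 × 2.25/13.45 = 1.874 kΩ.

V_th ≈ 1.09 V, R_th ≈ 1.87 kΩ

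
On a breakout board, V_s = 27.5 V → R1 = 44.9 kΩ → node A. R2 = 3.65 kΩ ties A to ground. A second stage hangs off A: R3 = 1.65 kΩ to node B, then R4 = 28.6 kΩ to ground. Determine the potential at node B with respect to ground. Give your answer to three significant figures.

V_B ≈ 1.76 V

Node A sees R2 in parallel with the series input of stage 2, R3 + R4 = 30.25 kΩ.
R2 ‖ (R3+R4) = 3.257 kΩ.
So V_A = 27.5 × 0.06763 = 1.860 V.
V_B = V_A × 0.9455 = 1.758 V.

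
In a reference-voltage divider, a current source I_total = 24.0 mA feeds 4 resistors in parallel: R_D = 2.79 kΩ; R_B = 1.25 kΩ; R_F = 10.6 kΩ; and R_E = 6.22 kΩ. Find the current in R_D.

Conductances: ΣG = 1/2.79 + 1/1.25 + 1/10.6 + 1/6.22 = 1.414 (1/kΩ).
By the current-divider rule, I = I_total · G_k/ΣG = 24.0 × 0.2536 = 6.086 mA.

I ≈ 6.09 mA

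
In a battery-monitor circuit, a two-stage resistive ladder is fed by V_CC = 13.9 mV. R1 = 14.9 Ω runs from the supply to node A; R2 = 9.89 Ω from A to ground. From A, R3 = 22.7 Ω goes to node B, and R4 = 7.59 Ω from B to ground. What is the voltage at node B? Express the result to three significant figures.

V_B ≈ 1.16 mV

Looking into the second stage from A: R3 + R4 = 30.29 Ω appears in parallel with R2.
Effective lower resistance at A: R2 ‖ 30.29 = 7.456 Ω.
First divider: V_A = V_CC · 7.456/(14.9 + 7.456) = 4.636 mV.
Then the unloaded second divider: V_B = V_A × R4/(R3+R4) = 4.636 × 0.2506 = 1.162 mV.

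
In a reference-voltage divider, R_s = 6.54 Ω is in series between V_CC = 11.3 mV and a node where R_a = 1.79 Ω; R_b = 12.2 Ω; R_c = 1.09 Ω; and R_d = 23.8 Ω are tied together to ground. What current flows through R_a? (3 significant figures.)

Combine the parallel branches: R_p = (1/1.79 + 1/12.2 + 1/1.09 + 1/23.8)⁻¹ = 0.6250 Ω.
V_A by voltage divider: V_A = 11.3 × 0.6250/(6.54 + 0.6250) = 0.9857 mV.
Branch current I = V_A/R_a = 0.9857/1.79 = 0.5506 mA.

I ≈ 0.551 mA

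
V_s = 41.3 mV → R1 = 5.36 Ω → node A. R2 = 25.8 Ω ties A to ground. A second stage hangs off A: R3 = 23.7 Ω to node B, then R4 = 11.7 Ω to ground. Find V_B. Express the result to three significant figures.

V_B ≈ 10.0 mV

Looking into the second stage from A: R3 + R4 = 35.40 Ω appears in parallel with R2.
R2 ‖ (R3+R4) = 14.92 Ω.
First divider: V_A = V_s · 14.92/(5.36 + 14.92) = 30.39 mV.
Stage 2 is unloaded, so V_B = V_A · R4/(R3+R4) = 30.39 × 11.7/35.40 = 10.04 mV.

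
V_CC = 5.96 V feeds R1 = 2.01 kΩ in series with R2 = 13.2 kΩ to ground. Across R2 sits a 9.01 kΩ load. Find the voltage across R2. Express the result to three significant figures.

The load sits in parallel with R2, giving an effective lower resistance R2' = R2·R_L/(R2+R_L) = 5.355 kΩ.
Then V_out = V_CC · R2'/(R1 + R2') = 5.96 × 5.355/7.365 = 4.333 V.
(Unloaded it would be 5.17 V; the load pulls it down.)

V_out ≈ 4.33 V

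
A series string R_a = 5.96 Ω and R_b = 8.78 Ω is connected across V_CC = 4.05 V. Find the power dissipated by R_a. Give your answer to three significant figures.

The common current is I = 4.05/14.74 = 0.2748 A.
P = I²R = 0.07549 × 5.96 = 0.4499 W.

P ≈ 0.450 W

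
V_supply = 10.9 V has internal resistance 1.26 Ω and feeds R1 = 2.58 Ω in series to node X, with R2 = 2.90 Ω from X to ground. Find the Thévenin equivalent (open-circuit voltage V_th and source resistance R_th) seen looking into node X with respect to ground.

V_th ≈ 4.69 V, R_th ≈ 1.65 Ω

R1' = 1.26 + 2.58 = 3.840 Ω (source resistance + R1).
Open-circuit (no load on X): V_th = V_supply · R2/(R1' + R2) = 10.9 × 2.90/(3.840 + 2.90) = 4.690 V.
Looking into X with the source shorted: R_th = R1'·R2/(R1'+R2) = 3.840 × 2.90/6.740 = 1.652 Ω.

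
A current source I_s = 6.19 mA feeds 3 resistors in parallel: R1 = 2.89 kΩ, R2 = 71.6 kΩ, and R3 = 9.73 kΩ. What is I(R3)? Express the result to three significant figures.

ΣG = 1/2.89 + 1/71.6 + 1/9.73 = 0.4628.
Current divider: I(R3) = I_s · G_k/ΣG = 6.19 × (0.1028/0.4628) = 6.19 × 0.2221 = 1.375 mA.

I ≈ 1.37 mA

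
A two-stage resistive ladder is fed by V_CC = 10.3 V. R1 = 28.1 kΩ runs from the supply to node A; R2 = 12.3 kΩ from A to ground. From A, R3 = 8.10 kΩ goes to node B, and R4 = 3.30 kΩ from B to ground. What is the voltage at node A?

V_A ≈ 1.79 V

Looking into the second stage from A: R3 + R4 = 11.40 kΩ appears in parallel with R2.
Effective lower resistance at A: R2 ‖ 11.40 = 5.916 kΩ.
First divider: V_A = V_CC · 5.916/(28.1 + 5.916) = 1.791 V.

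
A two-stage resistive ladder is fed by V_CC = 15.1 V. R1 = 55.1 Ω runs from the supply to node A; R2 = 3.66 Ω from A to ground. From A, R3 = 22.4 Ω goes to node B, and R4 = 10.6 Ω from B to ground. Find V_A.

Looking into the second stage from A: R3 + R4 = 33.00 Ω appears in parallel with R2.
R2 ‖ (R3+R4) = 3.295 Ω.
First divider: V_A = V_CC · 3.295/(55.1 + 3.295) = 0.8519 V.

V_A ≈ 0.852 V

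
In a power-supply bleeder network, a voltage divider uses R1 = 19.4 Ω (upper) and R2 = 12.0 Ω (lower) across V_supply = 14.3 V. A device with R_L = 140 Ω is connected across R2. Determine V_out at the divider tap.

The load sits in parallel with R2, giving an effective lower resistance R2' = R2·R_L/(R2+R_L) = 11.05 Ω.
Voltage divider with the loaded lower leg: V_out = 14.3 × 11.05/(19.4 + 11.05) = 14.3 × 0.3629 = 5.190 V.

V_out ≈ 5.19 V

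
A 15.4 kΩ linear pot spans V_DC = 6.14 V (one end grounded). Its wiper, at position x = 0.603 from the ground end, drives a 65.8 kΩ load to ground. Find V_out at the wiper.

Lower segment x·R_p = 9.286 kΩ; upper segment (1−x)·R_p = 6.114 kΩ.
(x·R_p) ‖ R_L = 8.138 kΩ.
Loaded-divider output: V_out = 6.14 × 0.5710 = 3.506 V.

V_out ≈ 3.51 V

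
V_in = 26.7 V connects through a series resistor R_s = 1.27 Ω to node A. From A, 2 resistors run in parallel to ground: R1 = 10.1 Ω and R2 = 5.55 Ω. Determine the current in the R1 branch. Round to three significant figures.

Combine the parallel branches: R_p = (1/10.1 + 1/5.55)⁻¹ = 3.582 Ω.
Node voltage V_A = V_in · R_p/(R_s + R_p) = 26.7 × 0.7382 = 19.71 V.
Branch current I = V_A/R1 = 19.71/10.1 = 1.952 A.
(Check via current divider: I_total = 5.503 A; share G_k/ΣG = 0.3546 → same result.)

I ≈ 1.95 A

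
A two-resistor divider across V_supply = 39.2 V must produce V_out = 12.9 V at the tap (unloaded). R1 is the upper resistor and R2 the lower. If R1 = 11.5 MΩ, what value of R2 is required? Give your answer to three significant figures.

R2 ≈ 5.64 MΩ

The divider ratio is R2/(R1+R2) = 12.9/39.2 = 0.3291.
Rearranging, R2 = R1·k/(1−k) = 11.5 × 0.4905 = 5.641 MΩ.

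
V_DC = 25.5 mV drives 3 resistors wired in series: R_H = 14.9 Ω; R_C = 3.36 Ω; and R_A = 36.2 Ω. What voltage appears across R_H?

ΣR = 14.9 + 3.36 + 36.2 = 54.46 Ω.
Voltage divider: V = V_DC · (14.90 / 54.46) = 25.5 × 0.2736 = 6.977 mV.

V ≈ 6.98 mV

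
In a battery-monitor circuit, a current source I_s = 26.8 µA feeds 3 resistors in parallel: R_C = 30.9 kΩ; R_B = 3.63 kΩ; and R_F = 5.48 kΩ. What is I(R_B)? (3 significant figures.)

ΣG = 1/30.9 + 1/3.63 + 1/5.48 = 0.4903.
R_B takes the fraction G_k/ΣG = 0.2755/0.4903 = 0.5618, so I = 26.8 × 0.5618 = 15.06 µA.

I ≈ 15.1 µA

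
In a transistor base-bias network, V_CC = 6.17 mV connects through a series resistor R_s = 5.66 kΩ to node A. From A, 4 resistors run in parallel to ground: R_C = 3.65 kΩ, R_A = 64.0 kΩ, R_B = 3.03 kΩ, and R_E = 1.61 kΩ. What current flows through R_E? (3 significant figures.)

I ≈ 0.478 µA

Equivalent of the parallel group: R_p = 0.8060 kΩ.
V_A by voltage divider: V_A = 6.17 × 0.8060/(5.66 + 0.8060) = 0.7691 mV.
Branch current I = V_A/R_E = 0.7691/1.61 = 0.4777 µA.
(Equivalently: I_total = 0.9542 µA, then current-divider fraction G_k/ΣG = 0.5006.)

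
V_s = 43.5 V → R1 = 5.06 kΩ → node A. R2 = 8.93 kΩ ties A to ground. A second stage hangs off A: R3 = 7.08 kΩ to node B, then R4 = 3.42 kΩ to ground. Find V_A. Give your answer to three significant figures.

The second stage (R3 + R4 = 10.50 kΩ) loads node A in parallel with R2.
R2 ‖ (R3+R4) = 4.826 kΩ.
So V_A = 43.5 × 0.4882 = 21.23 V.

V_A ≈ 21.2 V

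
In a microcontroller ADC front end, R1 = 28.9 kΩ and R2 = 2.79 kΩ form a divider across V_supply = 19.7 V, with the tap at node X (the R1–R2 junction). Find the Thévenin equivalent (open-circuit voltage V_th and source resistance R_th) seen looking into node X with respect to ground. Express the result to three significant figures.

With X open, the divider is unloaded: V_th = 19.7 × 2.79/31.69 = 1.734 V.
With V_supply suppressed (replaced by a short), R_th = R1 ‖ R2 = (28.90 × 2.79)/(28.90 + 2.79) = 2.544 kΩ.

V_th ≈ 1.73 V, R_th ≈ 2.54 kΩ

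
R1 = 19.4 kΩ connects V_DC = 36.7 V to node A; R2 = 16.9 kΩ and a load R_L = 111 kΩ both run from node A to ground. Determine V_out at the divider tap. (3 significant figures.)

First combine the lower leg with the load: R2 ‖ R_L = 14.67 kΩ.
Now apply the divider: V_out = 36.7 × 0.4305 = 15.80 V.
(Unloaded it would be 17.1 V; the load pulls it down.)

V_out ≈ 15.8 V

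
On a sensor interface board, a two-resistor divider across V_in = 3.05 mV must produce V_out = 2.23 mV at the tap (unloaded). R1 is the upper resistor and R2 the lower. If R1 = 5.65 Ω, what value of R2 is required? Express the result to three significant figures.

R2 ≈ 15.4 Ω

The divider ratio is R2/(R1+R2) = 2.23/3.05 = 0.7311.
R2 = R1 · 0.7311/(1 − 0.7311) = 15.37 Ω.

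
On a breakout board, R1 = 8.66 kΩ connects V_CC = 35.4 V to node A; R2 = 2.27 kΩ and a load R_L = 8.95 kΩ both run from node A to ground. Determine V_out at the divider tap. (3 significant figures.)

R2 ‖ R_L = (2.27 × 8.95)/(2.27 + 8.95) = 1.811 kΩ.
Now apply the divider: V_out = 35.4 × 0.1729 = 6.122 V.

V_out ≈ 6.12 V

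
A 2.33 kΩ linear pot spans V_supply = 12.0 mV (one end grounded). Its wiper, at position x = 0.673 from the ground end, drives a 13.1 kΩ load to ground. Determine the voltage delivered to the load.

The pot divides into 0.7619 kΩ above the wiper and 1.568 kΩ below.
R_L loads the lower segment: effective lower R = 1.400 kΩ.
Then V_out = V_supply · 1.400/(0.7619 + 1.400) = 7.772 mV.

V_out ≈ 7.77 mV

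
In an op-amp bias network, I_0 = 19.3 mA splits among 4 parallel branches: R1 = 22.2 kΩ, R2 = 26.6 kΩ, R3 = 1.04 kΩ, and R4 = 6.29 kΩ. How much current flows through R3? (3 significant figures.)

Conductances: ΣG = 1/22.2 + 1/26.6 + 1/1.04 + 1/6.29 = 1.203 (1/kΩ).
Current divider: I(R3) = I_0 · G_k/ΣG = 19.3 × (0.9615/1.203) = 19.3 × 0.7992 = 15.42 mA.

I ≈ 15.4 mA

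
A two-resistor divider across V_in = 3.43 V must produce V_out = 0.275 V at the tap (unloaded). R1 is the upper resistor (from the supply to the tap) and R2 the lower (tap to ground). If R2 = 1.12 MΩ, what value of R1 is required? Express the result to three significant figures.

Required fraction k = V_out/V_in = 0.08017.
So R1 = R2 · (V_in/V_out − 1) = 1.12 × (3.43/0.275 − 1) = 1.12 × 11.47 = 12.85 MΩ.

R1 ≈ 12.8 MΩ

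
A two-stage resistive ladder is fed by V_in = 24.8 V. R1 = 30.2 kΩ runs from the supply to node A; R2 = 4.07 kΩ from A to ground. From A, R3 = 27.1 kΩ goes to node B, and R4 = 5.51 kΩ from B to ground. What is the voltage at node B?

V_B ≈ 0.448 V

Node A sees R2 in parallel with the series input of stage 2, R3 + R4 = 32.61 kΩ.
Effective lower resistance at A: R2 ‖ 32.61 = 3.618 kΩ.
First divider: V_A = V_in · 3.618/(30.2 + 3.618) = 2.653 V.
Then the unloaded second divider: V_B = V_A × R4/(R3+R4) = 2.653 × 0.1690 = 0.4483 V.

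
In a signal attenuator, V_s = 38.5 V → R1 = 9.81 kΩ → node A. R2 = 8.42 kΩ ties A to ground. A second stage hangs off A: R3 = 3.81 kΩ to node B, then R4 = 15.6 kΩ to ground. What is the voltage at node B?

The second stage (R3 + R4 = 19.41 kΩ) loads node A in parallel with R2.
R2 ‖ (R3+R4) = 5.873 kΩ.
First divider: V_A = V_s · 5.873/(9.81 + 5.873) = 14.42 V.
V_B = V_A × 0.8037 = 11.59 V.

V_B ≈ 11.6 V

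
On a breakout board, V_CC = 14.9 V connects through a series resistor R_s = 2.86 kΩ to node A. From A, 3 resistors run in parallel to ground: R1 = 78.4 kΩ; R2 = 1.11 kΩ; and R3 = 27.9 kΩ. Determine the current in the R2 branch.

Equivalent of the parallel group: R_p = 1.053 kΩ.
V_A = 14.9 × 1.053/3.913 = 4.010 V.
Branch current I = V_A/R2 = 4.010/1.11 = 3.613 mA.
(Check via current divider: I_total = 3.808 mA; share G_k/ΣG = 0.9488 → same result.)

I ≈ 3.61 mA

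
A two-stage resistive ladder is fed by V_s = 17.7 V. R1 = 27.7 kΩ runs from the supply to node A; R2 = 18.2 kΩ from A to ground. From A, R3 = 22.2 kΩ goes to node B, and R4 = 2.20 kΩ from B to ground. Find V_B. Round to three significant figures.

Node A sees R2 in parallel with the series input of stage 2, R3 + R4 = 24.40 kΩ.
Effective lower resistance at A: R2 ‖ 24.40 = 10.42 kΩ.
V_A = 17.7 × 10.42/(27.7 + 10.42) = 4.840 V.
Stage 2 is unloaded, so V_B = V_A · R4/(R3+R4) = 4.840 × 2.20/24.40 = 0.4364 V.

V_B ≈ 0.436 V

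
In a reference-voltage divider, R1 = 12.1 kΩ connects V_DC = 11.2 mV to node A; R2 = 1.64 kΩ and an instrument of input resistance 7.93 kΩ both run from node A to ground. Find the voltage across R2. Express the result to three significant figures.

R2 ‖ R_L = (1.64 × 7.93)/(1.64 + 7.93) = 1.359 kΩ.
Now apply the divider: V_out = 11.2 × 0.1010 = 1.131 mV.

V_out ≈ 1.13 mV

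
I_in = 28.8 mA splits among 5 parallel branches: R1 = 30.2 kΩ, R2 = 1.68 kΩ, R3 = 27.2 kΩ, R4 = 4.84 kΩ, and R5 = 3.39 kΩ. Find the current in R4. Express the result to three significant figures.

I ≈ 5.10 mA

Conductances: ΣG = 1/30.2 + 1/1.68 + 1/27.2 + 1/4.84 + 1/3.39 = 1.167 (1/kΩ).
By the current-divider rule, I = I_in · G_k/ΣG = 28.8 × 0.1771 = 5.100 mA.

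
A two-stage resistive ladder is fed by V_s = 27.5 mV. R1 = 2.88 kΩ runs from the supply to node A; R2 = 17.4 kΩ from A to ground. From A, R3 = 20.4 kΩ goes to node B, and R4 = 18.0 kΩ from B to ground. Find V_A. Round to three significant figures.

V_A ≈ 22.2 mV

Looking into the second stage from A: R3 + R4 = 38.40 kΩ appears in parallel with R2.
R2 ‖ (R3+R4) = 11.97 kΩ.
First divider: V_A = V_s · 11.97/(2.88 + 11.97) = 22.17 mV.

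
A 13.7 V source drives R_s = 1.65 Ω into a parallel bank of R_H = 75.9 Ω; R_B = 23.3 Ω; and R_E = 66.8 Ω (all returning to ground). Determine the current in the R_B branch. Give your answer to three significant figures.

Combine the parallel branches: R_p = (1/75.9 + 1/23.3 + 1/66.8)⁻¹ = 14.07 Ω.
V_A = 13.7 × 14.07/15.72 = 12.26 V.
I(R_B) = V_A / R_B = 12.26/23.3 = 0.5263 A.

I ≈ 0.526 A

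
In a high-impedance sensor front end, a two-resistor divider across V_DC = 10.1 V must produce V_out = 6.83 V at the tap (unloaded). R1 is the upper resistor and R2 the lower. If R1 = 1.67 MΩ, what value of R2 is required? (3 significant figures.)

Required fraction k = V_out/V_DC = 0.6762.
So R2 = R1 · V_out/(V_DC − V_out) = 1.67 × 6.83/(10.1 − 6.83) = 1.67 × 2.089 = 3.488 MΩ.

R2 ≈ 3.49 MΩ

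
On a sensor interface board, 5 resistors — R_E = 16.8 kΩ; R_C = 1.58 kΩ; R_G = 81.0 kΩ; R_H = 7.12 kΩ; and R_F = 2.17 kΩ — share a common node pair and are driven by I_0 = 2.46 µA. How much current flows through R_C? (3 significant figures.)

ΣG = 1/16.8 + 1/1.58 + 1/81.0 + 1/7.12 + 1/2.17 = 1.306.
Current divider: I(R_C) = I_0 · G_k/ΣG = 2.46 × (0.6329/1.306) = 2.46 × 0.4846 = 1.192 µA.

I ≈ 1.19 µA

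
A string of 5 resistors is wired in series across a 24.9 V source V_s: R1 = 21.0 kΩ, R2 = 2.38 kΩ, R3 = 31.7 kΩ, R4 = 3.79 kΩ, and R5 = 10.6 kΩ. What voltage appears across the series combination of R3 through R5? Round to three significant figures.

V ≈ 16.5 V

ΣR = 21.0 + 2.38 + 31.7 + 3.79 + 10.6 = 69.47 kΩ.
R_{R3..R5} = 31.7 + 3.79 + 10.6 = 46.09 kΩ.
V = V_s · R/ΣR = 24.9 × 0.6635 = 16.52 V.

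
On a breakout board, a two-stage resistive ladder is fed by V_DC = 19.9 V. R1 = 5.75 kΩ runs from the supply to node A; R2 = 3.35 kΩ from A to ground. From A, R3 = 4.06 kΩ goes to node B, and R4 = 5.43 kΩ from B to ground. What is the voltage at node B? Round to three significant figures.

V_B ≈ 3.43 V

Node A sees R2 in parallel with the series input of stage 2, R3 + R4 = 9.490 kΩ.
Effective lower resistance at A: R2 ‖ 9.490 = 2.476 kΩ.
V_A = 19.9 × 2.476/(5.75 + 2.476) = 5.990 V.
Then the unloaded second divider: V_B = V_A × R4/(R3+R4) = 5.990 × 0.5722 = 3.427 V.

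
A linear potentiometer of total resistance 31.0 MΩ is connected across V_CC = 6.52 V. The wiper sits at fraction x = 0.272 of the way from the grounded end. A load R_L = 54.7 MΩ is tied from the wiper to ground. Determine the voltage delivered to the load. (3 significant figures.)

V_out ≈ 1.59 V

Lower segment x·R_p = 8.432 MΩ; upper segment (1−x)·R_p = 22.57 MΩ.
(x·R_p) ‖ R_L = 7.306 MΩ.
Loaded-divider output: V_out = 6.52 × 0.2446 = 1.595 V.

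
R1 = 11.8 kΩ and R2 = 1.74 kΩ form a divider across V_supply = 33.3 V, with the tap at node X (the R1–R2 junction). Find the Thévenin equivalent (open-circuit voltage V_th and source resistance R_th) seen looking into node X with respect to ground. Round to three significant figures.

V_th is the unloaded tap voltage: V_supply · R2/(R1+R2) = 33.3 × 0.1285 = 4.279 V.
Zeroing V_supply shorts the top of R1 to ground, so R_th = R1 ‖ R2 = 1.516 kΩ.

V_th ≈ 4.28 V, R_th ≈ 1.52 kΩ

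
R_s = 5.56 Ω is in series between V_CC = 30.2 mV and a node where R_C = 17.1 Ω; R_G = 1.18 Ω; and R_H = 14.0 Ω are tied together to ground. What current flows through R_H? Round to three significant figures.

I ≈ 0.335 mA

Equivalent of the parallel group: R_p = 1.023 Ω.
V_A = 30.2 × 1.023/6.583 = 4.694 mV.
Branch current I = V_A/R_H = 4.694/14.0 = 0.3353 mA.
(Check via current divider: I_total = 4.587 mA; share G_k/ΣG = 0.07308 → same result.)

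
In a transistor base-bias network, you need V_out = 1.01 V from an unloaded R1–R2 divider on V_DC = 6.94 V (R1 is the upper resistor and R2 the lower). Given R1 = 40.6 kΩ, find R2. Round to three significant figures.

V_out/V_DC = R2/(R1+R2) = 0.1455.
So R2 = R1 · V_out/(V_DC − V_out) = 40.6 × 1.01/(6.94 − 1.01) = 40.6 × 0.1703 = 6.915 kΩ.

R2 ≈ 6.92 kΩ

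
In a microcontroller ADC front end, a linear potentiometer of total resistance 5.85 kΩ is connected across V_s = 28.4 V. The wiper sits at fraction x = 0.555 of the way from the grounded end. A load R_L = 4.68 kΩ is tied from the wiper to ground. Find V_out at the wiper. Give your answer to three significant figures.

The pot divides into 2.603 kΩ above the wiper and 3.247 kΩ below.
Lower segment in parallel with the load: 3.247 ‖ 4.68 = 1.917 kΩ.
Then V_out = V_s · 1.917/(2.603 + 1.917) = 12.04 V.

V_out ≈ 12.0 V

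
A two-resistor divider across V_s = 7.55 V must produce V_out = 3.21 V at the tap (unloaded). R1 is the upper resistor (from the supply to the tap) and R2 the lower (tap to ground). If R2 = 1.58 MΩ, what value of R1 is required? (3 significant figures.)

Required fraction k = V_out/V_s = 0.4252.
So R1 = R2 · (V_s/V_out − 1) = 1.58 × (7.55/3.21 − 1) = 1.58 × 1.352 = 2.136 MΩ.

R1 ≈ 2.14 MΩ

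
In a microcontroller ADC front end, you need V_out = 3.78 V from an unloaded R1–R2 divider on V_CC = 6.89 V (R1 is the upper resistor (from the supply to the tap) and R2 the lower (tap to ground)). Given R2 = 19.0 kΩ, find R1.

R1 ≈ 15.6 kΩ

V_out/V_CC = R2/(R1+R2) = 0.5486.
Rearranging, R1 = R2·(1−k)/k = 19.0 × 0.8228 = 15.63 kΩ.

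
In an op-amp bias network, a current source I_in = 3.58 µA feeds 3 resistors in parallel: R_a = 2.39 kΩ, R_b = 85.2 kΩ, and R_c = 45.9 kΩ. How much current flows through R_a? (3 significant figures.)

I ≈ 3.31 µA

ΣG = 1/2.39 + 1/85.2 + 1/45.9 = 0.4519.
Current divider: I(R_a) = I_in · G_k/ΣG = 3.58 × (0.4184/0.4519) = 3.58 × 0.9258 = 3.314 µA.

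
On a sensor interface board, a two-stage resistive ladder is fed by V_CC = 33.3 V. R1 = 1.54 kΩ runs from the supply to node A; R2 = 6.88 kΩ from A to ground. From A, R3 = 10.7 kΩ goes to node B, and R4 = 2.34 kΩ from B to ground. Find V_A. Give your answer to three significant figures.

V_A ≈ 24.8 V

Looking into the second stage from A: R3 + R4 = 13.04 kΩ appears in parallel with R2.
R2 ‖ (R3+R4) = 4.504 kΩ.
First divider: V_A = V_CC · 4.504/(1.54 + 4.504) = 24.81 V.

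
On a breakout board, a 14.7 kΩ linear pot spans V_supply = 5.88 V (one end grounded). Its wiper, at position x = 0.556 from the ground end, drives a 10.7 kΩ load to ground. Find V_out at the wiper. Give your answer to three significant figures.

V_out ≈ 2.44 V

Lower segment x·R_p = 8.173 kΩ; upper segment (1−x)·R_p = 6.527 kΩ.
R_L loads the lower segment: effective lower R = 4.634 kΩ.
Loaded-divider output: V_out = 5.88 × 0.4152 = 2.441 V.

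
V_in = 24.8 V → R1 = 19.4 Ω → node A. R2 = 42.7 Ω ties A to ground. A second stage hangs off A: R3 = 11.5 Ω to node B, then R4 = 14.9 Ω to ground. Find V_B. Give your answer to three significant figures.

V_B ≈ 6.39 V

Looking into the second stage from A: R3 + R4 = 26.40 Ω appears in parallel with R2.
Effective lower resistance at A: R2 ‖ 26.40 = 16.31 Ω.
First divider: V_A = V_in · 16.31/(19.4 + 16.31) = 11.33 V.
Stage 2 is unloaded, so V_B = V_A · R4/(R3+R4) = 11.33 × 14.9/26.40 = 6.394 V.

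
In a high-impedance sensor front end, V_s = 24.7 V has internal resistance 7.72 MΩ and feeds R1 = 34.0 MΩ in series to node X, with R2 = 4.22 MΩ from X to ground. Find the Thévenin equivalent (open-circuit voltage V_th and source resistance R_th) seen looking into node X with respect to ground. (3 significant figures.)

V_th ≈ 2.27 V, R_th ≈ 3.83 MΩ

R1' = 7.72 + 34.0 = 41.72 MΩ (source resistance + R1).
Open-circuit (no load on X): V_th = V_s · R2/(R1' + R2) = 24.7 × 4.22/(41.72 + 4.22) = 2.269 V.
With V_s suppressed (replaced by a short), R_th = R1' ‖ R2 = (41.72 × 4.22)/(41.72 + 4.22) = 3.832 MΩ.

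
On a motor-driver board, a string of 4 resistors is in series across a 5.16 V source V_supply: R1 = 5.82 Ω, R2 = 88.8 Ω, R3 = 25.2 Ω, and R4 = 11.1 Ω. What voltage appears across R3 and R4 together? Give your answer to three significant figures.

ΣR = 5.82 + 88.8 + 25.2 + 11.1 = 130.9 Ω.
R_{R3..R4} = 25.2 + 11.1 = 36.30 Ω.
Voltage divider: V = V_supply · (36.30 / 130.9) = 5.16 × 0.2773 = 1.431 V.

V ≈ 1.43 V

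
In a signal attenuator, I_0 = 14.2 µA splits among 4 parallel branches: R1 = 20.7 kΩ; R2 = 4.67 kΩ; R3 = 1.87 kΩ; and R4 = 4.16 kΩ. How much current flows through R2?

Total conductance ΣG = 1/20.7 + 1/4.67 + 1/1.87 + 1/4.16 = 1.038 (units of 1/kΩ).
R2 takes the fraction G_k/ΣG = 0.2141/1.038 = 0.2064, so I = 14.2 × 0.2064 = 2.931 µA.

I ≈ 2.93 µA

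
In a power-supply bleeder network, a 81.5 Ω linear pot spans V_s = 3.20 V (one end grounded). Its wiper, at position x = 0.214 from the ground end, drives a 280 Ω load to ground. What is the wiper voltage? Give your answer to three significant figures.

V_out ≈ 0.653 V

The pot divides into 64.06 Ω above the wiper and 17.44 Ω below.
(x·R_p) ‖ R_L = 16.42 Ω.
V_out = 3.20 × 16.42/(64.06 + 16.42) = 0.6528 V.
(Unloaded: V_out = x·V_s = 0.685 V.)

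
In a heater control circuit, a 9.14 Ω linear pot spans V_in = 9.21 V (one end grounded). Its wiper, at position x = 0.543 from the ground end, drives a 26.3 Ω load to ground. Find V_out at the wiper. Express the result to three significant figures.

Lower segment x·R_p = 4.963 Ω; upper segment (1−x)·R_p = 4.177 Ω.
Lower segment in parallel with the load: 4.963 ‖ 26.3 = 4.175 Ω.
Then V_out = V_in · 4.175/(4.177 + 4.175) = 4.604 V.
(Unloaded: V_out = x·V_in = 5.00 V.)

V_out ≈ 4.60 V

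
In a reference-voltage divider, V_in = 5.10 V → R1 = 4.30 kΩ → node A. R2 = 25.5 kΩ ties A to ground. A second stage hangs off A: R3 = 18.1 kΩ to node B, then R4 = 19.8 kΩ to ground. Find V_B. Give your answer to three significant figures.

The second stage (R3 + R4 = 37.90 kΩ) loads node A in parallel with R2.
R2 ‖ (R3+R4) = 15.24 kΩ.
First divider: V_A = V_in · 15.24/(4.30 + 15.24) = 3.978 V.
V_B = V_A × 0.5224 = 2.078 V.

V_B ≈ 2.08 V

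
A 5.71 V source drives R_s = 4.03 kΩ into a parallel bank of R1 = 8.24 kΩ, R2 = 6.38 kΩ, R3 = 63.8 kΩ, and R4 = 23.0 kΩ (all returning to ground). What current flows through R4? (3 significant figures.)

Combine the parallel branches: R_p = (1/8.24 + 1/6.38 + 1/63.8 + 1/23.0)⁻¹ = 2.965 kΩ.
V_A = 5.71 × 2.965/6.995 = 2.420 V.
Branch current I = V_A/R4 = 2.420/23.0 = 0.1052 mA.

I ≈ 0.105 mA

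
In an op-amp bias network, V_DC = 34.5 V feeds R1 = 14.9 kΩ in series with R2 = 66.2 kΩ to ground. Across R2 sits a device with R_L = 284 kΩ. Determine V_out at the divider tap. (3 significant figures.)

V_out ≈ 27.0 V

First combine the lower leg with the load: R2 ‖ R_L = 53.69 kΩ.
Then V_out = V_DC · R2'/(R1 + R2') = 34.5 × 53.69/68.59 = 27.01 V.
(Unloaded it would be 28.2 V; the load pulls it down.)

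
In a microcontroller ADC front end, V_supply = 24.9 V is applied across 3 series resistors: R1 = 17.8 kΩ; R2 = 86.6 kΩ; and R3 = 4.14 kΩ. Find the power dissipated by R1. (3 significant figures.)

Series current I = V_supply/ΣR = 24.9/108.5 = 0.2294 mA.
P = I²R = 0.05263 × 17.8 = 0.9368 mW.

P ≈ 0.937 mW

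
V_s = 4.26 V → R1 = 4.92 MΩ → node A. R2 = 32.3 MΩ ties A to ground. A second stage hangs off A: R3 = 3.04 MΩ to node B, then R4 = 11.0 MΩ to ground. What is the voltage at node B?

Node A sees R2 in parallel with the series input of stage 2, R3 + R4 = 14.04 MΩ.
R2 ‖ (R3+R4) = 9.786 MΩ.
V_A = 4.26 × 9.786/(4.92 + 9.786) = 2.835 V.
V_B = V_A × 0.7835 = 2.221 V.

V_B ≈ 2.22 V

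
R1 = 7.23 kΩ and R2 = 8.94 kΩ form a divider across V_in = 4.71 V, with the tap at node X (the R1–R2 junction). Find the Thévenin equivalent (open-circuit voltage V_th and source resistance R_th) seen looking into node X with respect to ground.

With X open, the divider is unloaded: V_th = 4.71 × 8.94/16.17 = 2.604 V.
Zeroing V_in shorts the top of R1 to ground, so R_th = R1 ‖ R2 = 3.997 kΩ.

V_th ≈ 2.60 V, R_th ≈ 4.00 kΩ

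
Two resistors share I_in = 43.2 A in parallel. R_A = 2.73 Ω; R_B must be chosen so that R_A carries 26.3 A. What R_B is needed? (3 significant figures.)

R_B ≈ 4.25 Ω

The fraction through R_A equals R_B/(R_A+R_B).
With f = 0.6088, R_B = R_A · f/(1−f) = 2.73 × 1.556 = 4.248 Ω.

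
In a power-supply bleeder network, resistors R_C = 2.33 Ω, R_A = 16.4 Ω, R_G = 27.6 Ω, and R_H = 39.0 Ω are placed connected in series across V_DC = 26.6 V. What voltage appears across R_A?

V ≈ 5.11 V

ΣR = 2.33 + 16.4 + 27.6 + 39.0 = 85.33 Ω.
V = V_DC · R/ΣR = 26.6 × 0.1922 = 5.112 V.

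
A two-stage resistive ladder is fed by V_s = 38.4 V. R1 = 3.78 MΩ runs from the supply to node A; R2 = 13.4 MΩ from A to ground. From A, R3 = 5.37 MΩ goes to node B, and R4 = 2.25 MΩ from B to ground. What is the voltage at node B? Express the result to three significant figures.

V_B ≈ 6.38 V

Looking into the second stage from A: R3 + R4 = 7.620 MΩ appears in parallel with R2.
Effective lower resistance at A: R2 ‖ 7.620 = 4.858 MΩ.
V_A = 38.4 × 4.858/(3.78 + 4.858) = 21.60 V.
V_B = V_A × 0.2953 = 6.377 V.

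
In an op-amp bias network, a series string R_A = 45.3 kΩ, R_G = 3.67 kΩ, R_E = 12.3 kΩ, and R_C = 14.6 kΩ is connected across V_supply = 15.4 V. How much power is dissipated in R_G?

P ≈ 0.151 mW

ΣR = 75.87 kΩ → I = 15.4/75.87 = 0.2030 mA.
P(R_G) = I²·R_G = (0.2030)² × 3.67 = 0.1512 mW.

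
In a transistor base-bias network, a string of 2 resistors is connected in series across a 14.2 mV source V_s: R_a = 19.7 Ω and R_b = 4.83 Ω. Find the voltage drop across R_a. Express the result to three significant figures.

ΣR = 19.7 + 4.83 = 24.53 Ω.
V = V_s · R/ΣR = 14.2 × 0.8031 = 11.40 mV.

V ≈ 11.4 mV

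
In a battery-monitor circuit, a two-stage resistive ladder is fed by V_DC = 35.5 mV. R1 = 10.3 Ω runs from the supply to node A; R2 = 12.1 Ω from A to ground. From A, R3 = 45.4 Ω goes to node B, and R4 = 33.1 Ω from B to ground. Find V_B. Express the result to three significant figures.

The second stage (R3 + R4 = 78.50 Ω) loads node A in parallel with R2.
R2 ‖ (R3+R4) = 10.48 Ω.
V_A = 35.5 × 10.48/(10.3 + 10.48) = 17.91 mV.
V_B = V_A × 0.4217 = 7.551 mV.

V_B ≈ 7.55 mV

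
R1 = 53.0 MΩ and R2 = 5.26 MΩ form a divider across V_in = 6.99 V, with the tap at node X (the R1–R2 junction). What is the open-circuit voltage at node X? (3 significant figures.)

Open-circuit (no load on X): V_th = V_in · R2/(R1 + R2) = 6.99 × 5.26/(53.00 + 5.26) = 0.6311 V.

V_th ≈ 0.631 V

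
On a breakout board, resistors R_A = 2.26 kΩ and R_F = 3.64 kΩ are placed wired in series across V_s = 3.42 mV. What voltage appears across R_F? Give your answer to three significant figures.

Total series resistance ΣR = 2.26 + 3.64 = 5.900 kΩ.
By the voltage-divider rule, V = 3.42 × 3.640/5.900 = 2.110 mV.

V ≈ 2.11 mV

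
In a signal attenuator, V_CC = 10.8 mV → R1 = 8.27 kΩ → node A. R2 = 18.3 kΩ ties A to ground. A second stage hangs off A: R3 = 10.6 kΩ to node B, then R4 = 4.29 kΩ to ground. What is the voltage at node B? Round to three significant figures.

The second stage (R3 + R4 = 14.89 kΩ) loads node A in parallel with R2.
Effective lower resistance at A: R2 ‖ 14.89 = 8.210 kΩ.
First divider: V_A = V_CC · 8.210/(8.27 + 8.210) = 5.380 mV.
Stage 2 is unloaded, so V_B = V_A · R4/(R3+R4) = 5.380 × 4.29/14.89 = 1.550 mV.

V_B ≈ 1.55 mV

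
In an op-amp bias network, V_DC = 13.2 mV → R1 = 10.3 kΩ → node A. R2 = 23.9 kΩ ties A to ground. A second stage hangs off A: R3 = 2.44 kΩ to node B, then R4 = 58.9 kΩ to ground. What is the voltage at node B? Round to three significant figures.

The second stage (R3 + R4 = 61.34 kΩ) loads node A in parallel with R2.
R2 ‖ (R3+R4) = 17.20 kΩ.
First divider: V_A = V_DC · 17.20/(10.3 + 17.20) = 8.256 mV.
Then the unloaded second divider: V_B = V_A × R4/(R3+R4) = 8.256 × 0.9602 = 7.927 mV.

V_B ≈ 7.93 mV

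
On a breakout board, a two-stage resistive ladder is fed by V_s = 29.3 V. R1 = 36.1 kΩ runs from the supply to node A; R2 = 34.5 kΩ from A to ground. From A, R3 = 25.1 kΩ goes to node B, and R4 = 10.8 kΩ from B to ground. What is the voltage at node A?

V_A ≈ 9.60 V

The second stage (R3 + R4 = 35.90 kΩ) loads node A in parallel with R2.
R2 ‖ (R3+R4) = 17.59 kΩ.
First divider: V_A = V_s · 17.59/(36.1 + 17.59) = 9.600 V.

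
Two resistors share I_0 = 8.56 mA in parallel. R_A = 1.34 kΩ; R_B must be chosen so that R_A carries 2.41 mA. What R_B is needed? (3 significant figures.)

Two-branch current divider: I_A = I_0 · R_B/(R_A + R_B).
With f = 0.2815, R_B = R_A · f/(1−f) = 1.34 × 0.3919 = 0.5251 kΩ.

R_B ≈ 0.525 kΩ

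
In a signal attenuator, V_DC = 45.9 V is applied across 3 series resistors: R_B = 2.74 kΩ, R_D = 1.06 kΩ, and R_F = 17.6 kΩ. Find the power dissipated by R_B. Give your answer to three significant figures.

ΣR = 21.40 kΩ → I = 45.9/21.40 = 2.145 mA.
P = I²R = 4.600 × 2.74 = 12.61 mW.

P ≈ 12.6 mW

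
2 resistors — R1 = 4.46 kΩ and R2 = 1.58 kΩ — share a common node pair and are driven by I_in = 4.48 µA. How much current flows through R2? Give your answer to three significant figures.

Two-branch current divider: I_k = I_in · R_other/(R_1 + R_2).
So I = 4.48 × 4.46/6.040 = 3.308 µA.

I ≈ 3.31 µA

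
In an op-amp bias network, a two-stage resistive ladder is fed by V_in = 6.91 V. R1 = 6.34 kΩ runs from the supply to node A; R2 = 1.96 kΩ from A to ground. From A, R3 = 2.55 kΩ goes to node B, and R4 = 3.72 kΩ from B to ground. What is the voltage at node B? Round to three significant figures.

V_B ≈ 0.782 V

The second stage (R3 + R4 = 6.270 kΩ) loads node A in parallel with R2.
Effective lower resistance at A: R2 ‖ 6.270 = 1.493 kΩ.
So V_A = 6.91 × 0.1906 = 1.317 V.
Then the unloaded second divider: V_B = V_A × R4/(R3+R4) = 1.317 × 0.5933 = 0.7815 V.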